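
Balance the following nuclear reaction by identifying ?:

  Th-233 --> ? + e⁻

Conserve mass number: 233 = A + 0, so A = 233.
Conserve atomic number: 90 = Z − 1, so Z = 91.
Z = 91 is protactinium, so the species is Pa-233.

Pa-233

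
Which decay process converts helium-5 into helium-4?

ΔA = 4 − 5 = -1; ΔZ = 2 − 2 = +0.
A drops by 1 with Z unchanged — a neutron was emitted.

neutron emission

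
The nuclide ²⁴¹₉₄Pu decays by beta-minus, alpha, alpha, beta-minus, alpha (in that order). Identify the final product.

Start: (A, Z) = (241, 94).
After β⁻: (241, 95).
After α: (237, 93).
After α: (233, 91).
After β⁻: (233, 92).
After α: (229, 90).
Z = 90 is thorium.

Th-229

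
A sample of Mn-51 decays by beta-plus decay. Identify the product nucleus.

Cr-51

Beta-plus decay: mass number changes by +0, atomic number by -1.
A: 51 = 51; Z: 25 − 1 = 24.
Z = 24 is chromium, so the daughter is Cr-51.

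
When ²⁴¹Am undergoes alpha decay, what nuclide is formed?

Np-237

Alpha decay: mass number changes by -4, atomic number by -2.
A: 241 − 4 = 237; Z: 95 − 2 = 93.
Z = 93 is neptunium, so the daughter is ²³⁷Np.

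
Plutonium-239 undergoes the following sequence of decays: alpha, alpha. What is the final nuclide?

Start: (A, Z) = (239, 94).
After α: (235, 92).
After α: (231, 90).
Z = 90 is thorium.

Th-231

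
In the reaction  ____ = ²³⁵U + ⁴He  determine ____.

Conserve mass number: A = 235 + 4, so A = 239.
Conserve atomic number: Z = 92 + 2, so Z = 94.
Z = 94 is plutonium, so the species is ²³⁹Pu.

Pu-239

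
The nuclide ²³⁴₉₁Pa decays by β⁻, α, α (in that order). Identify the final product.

Start: (A, Z) = (234, 91).
After β⁻: (234, 92).
After α: (230, 90).
After α: (226, 88).
Z = 88 is radium.

Ra-226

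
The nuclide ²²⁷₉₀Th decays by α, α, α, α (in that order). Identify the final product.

Start: (A, Z) = (227, 90).
After α: (223, 88).
After α: (219, 86).
After α: (215, 84).
After α: (211, 82).
Z = 82 is lead.

Pb-211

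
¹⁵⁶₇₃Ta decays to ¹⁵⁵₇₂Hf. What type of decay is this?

proton emission

ΔA = 155 − 156 = -1; ΔZ = 72 − 73 = -1.
A drops by 1 and Z drops by 1 — a proton was emitted.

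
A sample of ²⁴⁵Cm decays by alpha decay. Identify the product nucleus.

Alpha decay: mass number changes by -4, atomic number by -2.
A: 245 − 4 = 241; Z: 96 − 2 = 94.
Z = 94 is plutonium, so the daughter is ²⁴¹Pu.

Pu-241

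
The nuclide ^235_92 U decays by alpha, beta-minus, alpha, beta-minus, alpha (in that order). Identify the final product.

Ra-223

Start: (A, Z) = (235, 92).
After α: (231, 90).
After β⁻: (231, 91).
After α: (227, 89).
After β⁻: (227, 90).
After α: (223, 88).
Z = 88 is radium.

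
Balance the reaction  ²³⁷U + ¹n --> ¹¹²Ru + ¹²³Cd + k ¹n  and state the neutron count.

Conserve mass number: 238 = 112 + 123 + k, so k = 238 − 235 = 3.
Check atomic number: 92 = 44 + 48 + 0 = 92. ✓

3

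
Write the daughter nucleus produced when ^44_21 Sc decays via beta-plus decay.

Beta-plus decay: mass number changes by +0, atomic number by -1.
A: 44 = 44; Z: 21 − 1 = 20.
Z = 20 is calcium, so the daughter is ^44_20 Ca.

Ca-44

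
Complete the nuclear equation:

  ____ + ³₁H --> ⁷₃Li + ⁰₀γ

alpha particle

Conserve mass number: A + 3 = 7 + 0, so A = 4.
Conserve atomic number: Z + 1 = 3 + 0, so Z = 2.
A = 4 and Z = 2 is ⁴₂He — an alpha particle.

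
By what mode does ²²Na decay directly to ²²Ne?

ΔA = 22 − 22 = 0; ΔZ = 10 − 11 = -1.
A is unchanged and Z drops by 1 — a proton has become a neutron (β⁺ emission or electron capture).

beta-plus decay or electron capture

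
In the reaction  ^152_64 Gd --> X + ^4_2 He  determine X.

Sm-148

Conserve mass number: 152 = A + 4, so A = 148.
Conserve atomic number: 64 = Z + 2, so Z = 62.
Z = 62 is samarium, so the species is ^148_62 Sm.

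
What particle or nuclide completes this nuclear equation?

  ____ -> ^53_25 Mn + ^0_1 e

Conserve mass number: A = 53 + 0, so A = 53.
Conserve atomic number: Z = 25 + 1, so Z = 26.
Z = 26 is iron, so the species is ^53_26 Fe.

Fe-53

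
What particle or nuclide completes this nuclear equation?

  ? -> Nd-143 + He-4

Conserve mass number: A = 143 + 4, so A = 147.
Conserve atomic number: Z = 60 + 2, so Z = 62.
Z = 62 is samarium, so the species is Sm-147.

Sm-147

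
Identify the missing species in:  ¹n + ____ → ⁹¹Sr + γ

Conserve mass number: 1 + A = 91 + 0, so A = 90.
Conserve atomic number: 0 + Z = 38 + 0, so Z = 38.
Z = 38 is strontium, so the species is ⁹⁰Sr.

Sr-90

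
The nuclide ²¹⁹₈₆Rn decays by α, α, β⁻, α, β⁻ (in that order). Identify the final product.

Pb-207

Start: (A, Z) = (219, 86).
After α: (215, 84).
After α: (211, 82).
After β⁻: (211, 83).
After α: (207, 81).
After β⁻: (207, 82).
Z = 82 is lead.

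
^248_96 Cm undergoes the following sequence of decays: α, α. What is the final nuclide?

U-240

Start: (A, Z) = (248, 96).
After α: (244, 94).
After α: (240, 92).
Z = 92 is uranium.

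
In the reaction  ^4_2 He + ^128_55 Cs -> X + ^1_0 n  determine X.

La-131

Conserve mass number: 4 + 128 = A + 1, so A = 131.
Conserve atomic number: 2 + 55 = Z + 0, so Z = 57.
Z = 57 is lanthanum, so the species is ^131_57 La.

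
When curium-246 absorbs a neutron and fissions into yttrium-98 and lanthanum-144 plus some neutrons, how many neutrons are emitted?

5

Conserve mass number: 247 = 98 + 144 + k, so k = 247 − 242 = 5.
Check atomic number: 96 = 39 + 57 + 0 = 96. ✓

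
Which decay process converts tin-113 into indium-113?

ΔA = 113 − 113 = 0; ΔZ = 49 − 50 = -1.
A is unchanged and Z drops by 1 — a proton has become a neutron (β⁺ emission or electron capture).

beta-plus decay or electron capture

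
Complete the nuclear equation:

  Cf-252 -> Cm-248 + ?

alpha particle

Conserve mass number: 252 = 248 + A, so A = 4.
Conserve atomic number: 98 = 96 + Z, so Z = 2.
A = 4 and Z = 2 is He-4 — an alpha particle.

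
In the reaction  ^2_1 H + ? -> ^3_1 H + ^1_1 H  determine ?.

deuteron

Conserve mass number: 2 + A = 3 + 1, so A = 2.
Conserve atomic number: 1 + Z = 1 + 1, so Z = 1.
A = 2 and Z = 1 is ^2_1 H — a deuteron.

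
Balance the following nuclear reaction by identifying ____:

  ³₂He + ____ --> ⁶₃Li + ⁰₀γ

triton

Conserve mass number: 3 + A = 6 + 0, so A = 3.
Conserve atomic number: 2 + Z = 3 + 0, so Z = 1.
A = 3 and Z = 1 is ³₁H — a triton.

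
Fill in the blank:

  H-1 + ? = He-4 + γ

triton

Conserve mass number: 1 + A = 4 + 0, so A = 3.
Conserve atomic number: 1 + Z = 2 + 0, so Z = 1.
A = 3 and Z = 1 is H-3 — a triton.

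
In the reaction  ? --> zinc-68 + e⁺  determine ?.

Conserve mass number: A = 68 + 0, so A = 68.
Conserve atomic number: Z = 30 + 1, so Z = 31.
Z = 31 is gallium, so the species is gallium-68.

Ga-68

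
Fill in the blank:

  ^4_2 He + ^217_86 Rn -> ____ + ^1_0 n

Conserve mass number: 4 + 217 = A + 1, so A = 220.
Conserve atomic number: 2 + 86 = Z + 0, so Z = 88.
Z = 88 is radium, so the species is ^220_88 Ra.

Ra-220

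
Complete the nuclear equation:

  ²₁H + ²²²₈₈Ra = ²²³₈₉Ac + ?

Conserve mass number: 2 + 222 = 223 + A, so A = 1.
Conserve atomic number: 1 + 88 = 89 + Z, so Z = 0.
A = 1 and Z = 0 is ¹₀n — a neutron.

neutron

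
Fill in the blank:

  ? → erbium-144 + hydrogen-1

Tm-145

Conserve mass number: A = 144 + 1, so A = 145.
Conserve atomic number: Z = 68 + 1, so Z = 69.
Z = 69 is thulium, so the species is thulium-145.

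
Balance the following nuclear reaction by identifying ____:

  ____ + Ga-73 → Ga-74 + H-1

Conserve mass number: A + 73 = 74 + 1, so A = 2.
Conserve atomic number: Z + 31 = 31 + 1, so Z = 1.
A = 2 and Z = 1 is H-2 — a deuteron.

deuteron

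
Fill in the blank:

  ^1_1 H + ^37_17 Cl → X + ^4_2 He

Conserve mass number: 1 + 37 = A + 4, so A = 34.
Conserve atomic number: 1 + 17 = Z + 2, so Z = 16.
Z = 16 is sulfur, so the species is ^34_16 S.

S-34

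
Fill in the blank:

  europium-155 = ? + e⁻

Conserve mass number: 155 = A + 0, so A = 155.
Conserve atomic number: 63 = Z − 1, so Z = 64.
Z = 64 is gadolinium, so the species is gadolinium-155.

Gd-155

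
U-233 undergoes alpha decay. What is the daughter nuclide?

Th-229

Alpha decay: mass number changes by -4, atomic number by -2.
A: 233 − 4 = 229; Z: 92 − 2 = 90.
Z = 90 is thorium, so the daughter is Th-229.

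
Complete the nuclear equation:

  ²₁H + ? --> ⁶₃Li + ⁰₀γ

Conserve mass number: 2 + A = 6 + 0, so A = 4.
Conserve atomic number: 1 + Z = 3 + 0, so Z = 2.
A = 4 and Z = 2 is ⁴₂He — an alpha particle.

alpha particle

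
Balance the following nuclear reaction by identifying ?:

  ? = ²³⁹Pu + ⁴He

Conserve mass number: A = 239 + 4, so A = 243.
Conserve atomic number: Z = 94 + 2, so Z = 96.
Z = 96 is curium, so the species is ²⁴³Cm.

Cm-243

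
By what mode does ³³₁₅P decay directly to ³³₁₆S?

ΔA = 33 − 33 = 0; ΔZ = 16 − 15 = +1.
A is unchanged and Z rises by 1 — a neutron has become a proton (β⁻ decay).

beta-minus decay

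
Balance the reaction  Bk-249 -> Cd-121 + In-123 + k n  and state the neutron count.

5

Conserve mass number: 249 = 121 + 123 + k, so k = 249 − 244 = 5.
Check atomic number: 97 = 48 + 49 + 0 = 97. ✓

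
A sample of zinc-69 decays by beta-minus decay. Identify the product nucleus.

Ga-69

Beta-minus decay: mass number changes by +0, atomic number by +1.
A: 69 = 69; Z: 30 + 1 = 31.
Z = 31 is gallium, so the daughter is gallium-69.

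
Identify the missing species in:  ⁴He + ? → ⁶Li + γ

deuteron

Conserve mass number: 4 + A = 6 + 0, so A = 2.
Conserve atomic number: 2 + Z = 3 + 0, so Z = 1.
A = 2 and Z = 1 is ²H — a deuteron.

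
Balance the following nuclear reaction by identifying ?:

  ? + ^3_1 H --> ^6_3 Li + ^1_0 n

Conserve mass number: A + 3 = 6 + 1, so A = 4.
Conserve atomic number: Z + 1 = 3 + 0, so Z = 2.
A = 4 and Z = 2 is ^4_2 He — an alpha particle.

alpha particle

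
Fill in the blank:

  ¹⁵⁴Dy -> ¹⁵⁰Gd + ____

alpha particle

Conserve mass number: 154 = 150 + A, so A = 4.
Conserve atomic number: 66 = 64 + Z, so Z = 2.
A = 4 and Z = 2 is ⁴He — an alpha particle.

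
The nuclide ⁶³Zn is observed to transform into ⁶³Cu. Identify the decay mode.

beta-plus decay or electron capture

ΔA = 63 − 63 = 0; ΔZ = 29 − 30 = -1.
A is unchanged and Z drops by 1 — a proton has become a neutron (β⁺ emission or electron capture).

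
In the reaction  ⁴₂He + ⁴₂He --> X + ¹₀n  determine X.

Be-7

Conserve mass number: 4 + 4 = A + 1, so A = 7.
Conserve atomic number: 2 + 2 = Z + 0, so Z = 4.
Z = 4 is beryllium, so the species is ⁷₄Be.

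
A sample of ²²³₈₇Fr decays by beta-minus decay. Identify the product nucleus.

Beta-minus decay: mass number changes by +0, atomic number by +1.
A: 223 = 223; Z: 87 + 1 = 88.
Z = 88 is radium, so the daughter is ²²³₈₈Ra.

Ra-223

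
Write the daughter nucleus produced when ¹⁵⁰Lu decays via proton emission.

Proton emission: mass number changes by -1, atomic number by -1.
A: 150 − 1 = 149; Z: 71 − 1 = 70.
Z = 70 is ytterbium, so the daughter is ¹⁴⁹Yb.

Yb-149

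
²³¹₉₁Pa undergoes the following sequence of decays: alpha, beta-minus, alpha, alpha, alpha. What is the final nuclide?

Po-215

Start: (A, Z) = (231, 91).
After α: (227, 89).
After β⁻: (227, 90).
After α: (223, 88).
After α: (219, 86).
After α: (215, 84).
Z = 84 is polonium.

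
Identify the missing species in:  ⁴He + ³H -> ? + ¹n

Conserve mass number: 4 + 3 = A + 1, so A = 6.
Conserve atomic number: 2 + 1 = Z + 0, so Z = 3.
Z = 3 is lithium, so the species is ⁶Li.

Li-6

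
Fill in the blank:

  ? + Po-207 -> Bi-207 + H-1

neutron

Conserve mass number: A + 207 = 207 + 1, so A = 1.
Conserve atomic number: Z + 84 = 83 + 1, so Z = 0.
A = 1 and Z = 0 is n — a neutron.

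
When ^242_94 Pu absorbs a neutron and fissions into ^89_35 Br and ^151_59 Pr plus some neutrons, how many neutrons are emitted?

3

Conserve mass number: 243 = 89 + 151 + k, so k = 243 − 240 = 3.
Check atomic number: 94 = 35 + 59 + 0 = 94. ✓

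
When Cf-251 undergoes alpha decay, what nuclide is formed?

Alpha decay: mass number changes by -4, atomic number by -2.
A: 251 − 4 = 247; Z: 98 − 2 = 96.
Z = 96 is curium, so the daughter is Cm-247.

Cm-247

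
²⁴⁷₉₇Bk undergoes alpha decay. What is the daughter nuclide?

Am-243

Alpha decay: mass number changes by -4, atomic number by -2.
A: 247 − 4 = 243; Z: 97 − 2 = 95.
Z = 95 is americium, so the daughter is ²⁴³₉₅Am.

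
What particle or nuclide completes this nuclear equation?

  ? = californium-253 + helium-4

Fm-257

Conserve mass number: A = 253 + 4, so A = 257.
Conserve atomic number: Z = 98 + 2, so Z = 100.
Z = 100 is fermium, so the species is fermium-257.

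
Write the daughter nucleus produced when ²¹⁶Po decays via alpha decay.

Alpha decay: mass number changes by -4, atomic number by -2.
A: 216 − 4 = 212; Z: 84 − 2 = 82.
Z = 82 is lead, so the daughter is ²¹²Pb.

Pb-212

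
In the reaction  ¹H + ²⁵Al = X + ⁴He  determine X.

Mg-22

Conserve mass number: 1 + 25 = A + 4, so A = 22.
Conserve atomic number: 1 + 13 = Z + 2, so Z = 12.
Z = 12 is magnesium, so the species is ²²Mg.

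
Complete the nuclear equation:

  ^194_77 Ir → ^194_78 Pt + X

Conserve mass number: 194 = 194 + A, so A = 0.
Conserve atomic number: 77 = 78 + Z, so Z = -1.
A = 0 and Z = -1 is ^0_-1 e — a beta-minus particle.

beta-minus particle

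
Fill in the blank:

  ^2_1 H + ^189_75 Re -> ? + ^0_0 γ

Os-191

Conserve mass number: 2 + 189 = A + 0, so A = 191.
Conserve atomic number: 1 + 75 = Z + 0, so Z = 76.
Z = 76 is osmium, so the species is ^191_76 Os.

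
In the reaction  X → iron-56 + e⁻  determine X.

Conserve mass number: A = 56 + 0, so A = 56.
Conserve atomic number: Z = 26 − 1, so Z = 25.
Z = 25 is manganese, so the species is manganese-56.

Mn-56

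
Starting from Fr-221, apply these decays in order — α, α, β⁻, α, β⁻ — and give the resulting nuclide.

Bi-209

Start: (A, Z) = (221, 87).
After α: (217, 85).
After α: (213, 83).
After β⁻: (213, 84).
After α: (209, 82).
After β⁻: (209, 83).
Z = 83 is bismuth.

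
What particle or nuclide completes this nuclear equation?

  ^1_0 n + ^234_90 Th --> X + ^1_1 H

Conserve mass number: 1 + 234 = A + 1, so A = 234.
Conserve atomic number: 0 + 90 = Z + 1, so Z = 89.
Z = 89 is actinium, so the species is ^234_89 Ac.

Ac-234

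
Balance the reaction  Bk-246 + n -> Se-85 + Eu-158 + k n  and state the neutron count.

4

Conserve mass number: 247 = 85 + 158 + k, so k = 247 − 243 = 4.
Check atomic number: 97 = 34 + 63 + 0 = 97. ✓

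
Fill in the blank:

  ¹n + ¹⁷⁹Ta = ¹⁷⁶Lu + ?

alpha particle

Conserve mass number: 1 + 179 = 176 + A, so A = 4.
Conserve atomic number: 0 + 73 = 71 + Z, so Z = 2.
A = 4 and Z = 2 is ⁴He — an alpha particle.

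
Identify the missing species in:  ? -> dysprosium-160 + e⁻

Tb-160

Conserve mass number: A = 160 + 0, so A = 160.
Conserve atomic number: Z = 66 − 1, so Z = 65.
Z = 65 is terbium, so the species is terbium-160.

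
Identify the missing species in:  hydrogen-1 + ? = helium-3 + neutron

Conserve mass number: 1 + A = 3 + 1, so A = 3.
Conserve atomic number: 1 + Z = 2 + 0, so Z = 1.
A = 3 and Z = 1 is hydrogen-3 — a triton.

triton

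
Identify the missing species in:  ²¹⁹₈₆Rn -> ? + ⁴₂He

Po-215

Conserve mass number: 219 = A + 4, so A = 215.
Conserve atomic number: 86 = Z + 2, so Z = 84.
Z = 84 is polonium, so the species is ²¹⁵₈₄Po.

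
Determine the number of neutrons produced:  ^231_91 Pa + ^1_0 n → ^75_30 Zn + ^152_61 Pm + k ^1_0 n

5

Conserve mass number: 232 = 75 + 152 + k, so k = 232 − 227 = 5.
Check atomic number: 91 = 30 + 61 + 0 = 91. ✓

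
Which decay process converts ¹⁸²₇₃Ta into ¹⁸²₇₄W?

ΔA = 182 − 182 = 0; ΔZ = 74 − 73 = +1.
A is unchanged and Z rises by 1 — a neutron has become a proton (β⁻ decay).

beta-minus decay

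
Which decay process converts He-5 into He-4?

neutron emission

ΔA = 4 − 5 = -1; ΔZ = 2 − 2 = +0.
A drops by 1 with Z unchanged — a neutron was emitted.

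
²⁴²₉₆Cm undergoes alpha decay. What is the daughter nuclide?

Pu-238

Alpha decay: mass number changes by -4, atomic number by -2.
A: 242 − 4 = 238; Z: 96 − 2 = 94.
Z = 94 is plutonium, so the daughter is ²³⁸₉₄Pu.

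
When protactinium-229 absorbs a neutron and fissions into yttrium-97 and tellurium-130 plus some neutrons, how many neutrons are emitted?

3

Conserve mass number: 230 = 97 + 130 + k, so k = 230 − 227 = 3.
Check atomic number: 91 = 39 + 52 + 0 = 91. ✓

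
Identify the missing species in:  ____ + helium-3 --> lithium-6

Conserve mass number: A + 3 = 6, so A = 3.
Conserve atomic number: Z + 2 = 3, so Z = 1.
A = 3 and Z = 1 is hydrogen-3 — a triton.

triton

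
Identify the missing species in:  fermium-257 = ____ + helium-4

Conserve mass number: 257 = A + 4, so A = 253.
Conserve atomic number: 100 = Z + 2, so Z = 98.
Z = 98 is californium, so the species is californium-253.

Cf-253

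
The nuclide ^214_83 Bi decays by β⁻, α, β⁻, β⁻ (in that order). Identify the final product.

Po-210

Start: (A, Z) = (214, 83).
After β⁻: (214, 84).
After α: (210, 82).
After β⁻: (210, 83).
After β⁻: (210, 84).
Z = 84 is polonium.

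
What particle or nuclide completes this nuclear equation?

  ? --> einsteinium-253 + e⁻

Cf-253

Conserve mass number: A = 253 + 0, so A = 253.
Conserve atomic number: Z = 99 − 1, so Z = 98.
Z = 98 is californium, so the species is californium-253.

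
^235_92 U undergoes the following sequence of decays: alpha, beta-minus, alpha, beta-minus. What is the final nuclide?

Start: (A, Z) = (235, 92).
After α: (231, 90).
After β⁻: (231, 91).
After α: (227, 89).
After β⁻: (227, 90).
Z = 90 is thorium.

Th-227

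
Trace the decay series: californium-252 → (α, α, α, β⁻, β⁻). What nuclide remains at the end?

Pu-240

Start: (A, Z) = (252, 98).
After α: (248, 96).
After α: (244, 94).
After α: (240, 92).
After β⁻: (240, 93).
After β⁻: (240, 94).
Z = 94 is plutonium.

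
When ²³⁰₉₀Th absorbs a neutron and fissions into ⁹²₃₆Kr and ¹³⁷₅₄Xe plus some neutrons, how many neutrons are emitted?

2

Conserve mass number: 231 = 92 + 137 + k, so k = 231 − 229 = 2.
Check atomic number: 90 = 36 + 54 + 0 = 90. ✓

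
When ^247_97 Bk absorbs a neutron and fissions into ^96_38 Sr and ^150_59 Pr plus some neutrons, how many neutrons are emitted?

2

Conserve mass number: 248 = 96 + 150 + k, so k = 248 − 246 = 2.
Check atomic number: 97 = 38 + 59 + 0 = 97. ✓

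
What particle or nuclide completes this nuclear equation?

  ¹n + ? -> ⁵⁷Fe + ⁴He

Ni-60

Conserve mass number: 1 + A = 57 + 4, so A = 60.
Conserve atomic number: 0 + Z = 26 + 2, so Z = 28.
Z = 28 is nickel, so the species is ⁶⁰Ni.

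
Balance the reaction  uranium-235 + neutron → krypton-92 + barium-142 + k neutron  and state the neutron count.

2

Conserve mass number: 236 = 92 + 142 + k, so k = 236 − 234 = 2.
Check atomic number: 92 = 36 + 56 + 0 = 92. ✓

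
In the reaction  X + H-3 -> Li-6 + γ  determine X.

Conserve mass number: A + 3 = 6 + 0, so A = 3.
Conserve atomic number: Z + 1 = 3 + 0, so Z = 2.
Z = 2 is helium, so the species is He-3.

He-3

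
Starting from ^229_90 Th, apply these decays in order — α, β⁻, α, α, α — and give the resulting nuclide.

Start: (A, Z) = (229, 90).
After α: (225, 88).
After β⁻: (225, 89).
After α: (221, 87).
After α: (217, 85).
After α: (213, 83).
Z = 83 is bismuth.

Bi-213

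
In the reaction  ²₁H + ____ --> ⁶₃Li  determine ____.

Conserve mass number: 2 + A = 6, so A = 4.
Conserve atomic number: 1 + Z = 3, so Z = 2.
A = 4 and Z = 2 is ⁴₂He — an alpha particle.

alpha particle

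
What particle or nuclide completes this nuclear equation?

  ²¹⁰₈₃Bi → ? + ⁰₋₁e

Po-210

Conserve mass number: 210 = A + 0, so A = 210.
Conserve atomic number: 83 = Z − 1, so Z = 84.
Z = 84 is polonium, so the species is ²¹⁰₈₄Po.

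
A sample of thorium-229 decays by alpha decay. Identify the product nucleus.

Ra-225

Alpha decay: mass number changes by -4, atomic number by -2.
A: 229 − 4 = 225; Z: 90 − 2 = 88.
Z = 88 is radium, so the daughter is radium-225.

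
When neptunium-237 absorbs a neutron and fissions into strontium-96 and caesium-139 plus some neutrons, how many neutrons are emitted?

Conserve mass number: 238 = 96 + 139 + k, so k = 238 − 235 = 3.
Check atomic number: 93 = 38 + 55 + 0 = 93. ✓

3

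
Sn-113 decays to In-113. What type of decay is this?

beta-plus decay or electron capture

ΔA = 113 − 113 = 0; ΔZ = 49 − 50 = -1.
A is unchanged and Z drops by 1 — a proton has become a neutron (β⁺ emission or electron capture).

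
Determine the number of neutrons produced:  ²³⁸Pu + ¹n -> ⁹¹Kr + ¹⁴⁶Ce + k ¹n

2

Conserve mass number: 239 = 91 + 146 + k, so k = 239 − 237 = 2.
Check atomic number: 94 = 36 + 58 + 0 = 94. ✓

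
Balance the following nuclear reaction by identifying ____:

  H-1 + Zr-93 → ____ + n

Conserve mass number: 1 + 93 = A + 1, so A = 93.
Conserve atomic number: 1 + 40 = Z + 0, so Z = 41.
Z = 41 is niobium, so the species is Nb-93.

Nb-93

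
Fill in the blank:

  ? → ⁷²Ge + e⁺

Conserve mass number: A = 72 + 0, so A = 72.
Conserve atomic number: Z = 32 + 1, so Z = 33.
Z = 33 is arsenic, so the species is ⁷²As.

As-72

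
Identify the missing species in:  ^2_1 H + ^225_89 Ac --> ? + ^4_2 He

Conserve mass number: 2 + 225 = A + 4, so A = 223.
Conserve atomic number: 1 + 89 = Z + 2, so Z = 88.
Z = 88 is radium, so the species is ^223_88 Ra.

Ra-223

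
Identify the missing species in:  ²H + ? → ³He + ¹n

Conserve mass number: 2 + A = 3 + 1, so A = 2.
Conserve atomic number: 1 + Z = 2 + 0, so Z = 1.
A = 2 and Z = 1 is ²H — a deuteron.

deuteron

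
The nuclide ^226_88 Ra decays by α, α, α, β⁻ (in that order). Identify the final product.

Bi-214

Start: (A, Z) = (226, 88).
After α: (222, 86).
After α: (218, 84).
After α: (214, 82).
After β⁻: (214, 83).
Z = 83 is bismuth.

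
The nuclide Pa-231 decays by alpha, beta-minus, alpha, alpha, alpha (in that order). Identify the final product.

Start: (A, Z) = (231, 91).
After α: (227, 89).
After β⁻: (227, 90).
After α: (223, 88).
After α: (219, 86).
After α: (215, 84).
Z = 84 is polonium.

Po-215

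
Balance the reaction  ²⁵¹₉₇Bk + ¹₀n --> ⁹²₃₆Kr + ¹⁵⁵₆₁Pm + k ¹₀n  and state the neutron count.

5

Conserve mass number: 252 = 92 + 155 + k, so k = 252 − 247 = 5.
Check atomic number: 97 = 36 + 61 + 0 = 97. ✓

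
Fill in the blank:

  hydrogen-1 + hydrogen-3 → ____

He-4

Conserve mass number: 1 + 3 = A, so A = 4.
Conserve atomic number: 1 + 1 = Z, so Z = 2.
A = 4 and Z = 2 is helium-4 — an alpha particle.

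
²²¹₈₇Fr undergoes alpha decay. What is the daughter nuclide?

At-217

Alpha decay: mass number changes by -4, atomic number by -2.
A: 221 − 4 = 217; Z: 87 − 2 = 85.
Z = 85 is astatine, so the daughter is ²¹⁷₈₅At.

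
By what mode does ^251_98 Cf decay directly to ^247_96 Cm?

alpha decay

ΔA = 247 − 251 = -4; ΔZ = 96 − 98 = -2.
A drops by 4 and Z drops by 2 — the signature of alpha emission.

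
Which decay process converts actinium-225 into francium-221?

alpha decay

ΔA = 221 − 225 = -4; ΔZ = 87 − 89 = -2.
A drops by 4 and Z drops by 2 — the signature of alpha emission.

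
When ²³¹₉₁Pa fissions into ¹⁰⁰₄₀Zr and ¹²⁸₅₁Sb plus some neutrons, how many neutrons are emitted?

Conserve mass number: 231 = 100 + 128 + k, so k = 231 − 228 = 3.
Check atomic number: 91 = 40 + 51 + 0 = 91. ✓

3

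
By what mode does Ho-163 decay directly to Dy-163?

beta-plus decay or electron capture

ΔA = 163 − 163 = 0; ΔZ = 66 − 67 = -1.
A is unchanged and Z drops by 1 — a proton has become a neutron (β⁺ emission or electron capture).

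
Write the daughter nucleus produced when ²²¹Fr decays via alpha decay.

Alpha decay: mass number changes by -4, atomic number by -2.
A: 221 − 4 = 217; Z: 87 − 2 = 85.
Z = 85 is astatine, so the daughter is ²¹⁷At.

At-217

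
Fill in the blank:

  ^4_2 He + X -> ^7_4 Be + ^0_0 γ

Conserve mass number: 4 + A = 7 + 0, so A = 3.
Conserve atomic number: 2 + Z = 4 + 0, so Z = 2.
Z = 2 is helium, so the species is ^3_2 He.

He-3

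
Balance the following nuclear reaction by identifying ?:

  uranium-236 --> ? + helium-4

Th-232

Conserve mass number: 236 = A + 4, so A = 232.
Conserve atomic number: 92 = Z + 2, so Z = 90.
Z = 90 is thorium, so the species is thorium-232.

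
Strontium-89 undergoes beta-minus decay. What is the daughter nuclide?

Beta-minus decay: mass number changes by +0, atomic number by +1.
A: 89 = 89; Z: 38 + 1 = 39.
Z = 39 is yttrium, so the daughter is yttrium-89.

Y-89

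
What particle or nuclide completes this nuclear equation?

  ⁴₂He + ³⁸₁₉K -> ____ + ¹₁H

Conserve mass number: 4 + 38 = A + 1, so A = 41.
Conserve atomic number: 2 + 19 = Z + 1, so Z = 20.
Z = 20 is calcium, so the species is ⁴¹₂₀Ca.

Ca-41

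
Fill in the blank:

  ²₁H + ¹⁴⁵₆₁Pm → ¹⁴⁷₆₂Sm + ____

Conserve mass number: 2 + 145 = 147 + A, so A = 0.
Conserve atomic number: 1 + 61 = 62 + Z, so Z = 0.
A = 0 and Z = 0 is ⁰₀γ — a gamma ray.

gamma ray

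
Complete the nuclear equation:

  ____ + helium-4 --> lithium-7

triton

Conserve mass number: A + 4 = 7, so A = 3.
Conserve atomic number: Z + 2 = 3, so Z = 1.
A = 3 and Z = 1 is hydrogen-3 — a triton.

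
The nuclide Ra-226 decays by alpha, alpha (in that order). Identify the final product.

Start: (A, Z) = (226, 88).
After α: (222, 86).
After α: (218, 84).
Z = 84 is polonium.

Po-218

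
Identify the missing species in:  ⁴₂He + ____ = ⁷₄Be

He-3

Conserve mass number: 4 + A = 7, so A = 3.
Conserve atomic number: 2 + Z = 4, so Z = 2.
Z = 2 is helium, so the species is ³₂He.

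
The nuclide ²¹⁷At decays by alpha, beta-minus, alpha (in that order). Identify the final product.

Pb-209

Start: (A, Z) = (217, 85).
After α: (213, 83).
After β⁻: (213, 84).
After α: (209, 82).
Z = 82 is lead.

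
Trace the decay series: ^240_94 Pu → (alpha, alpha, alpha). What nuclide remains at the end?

Ra-228

Start: (A, Z) = (240, 94).
After α: (236, 92).
After α: (232, 90).
After α: (228, 88).
Z = 88 is radium.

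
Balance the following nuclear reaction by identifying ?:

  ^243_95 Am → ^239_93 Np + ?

Conserve mass number: 243 = 239 + A, so A = 4.
Conserve atomic number: 95 = 93 + Z, so Z = 2.
A = 4 and Z = 2 is ^4_2 He — an alpha particle.

alpha particle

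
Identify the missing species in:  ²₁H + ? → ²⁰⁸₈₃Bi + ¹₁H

Bi-207

Conserve mass number: 2 + A = 208 + 1, so A = 207.
Conserve atomic number: 1 + Z = 83 + 1, so Z = 83.
Z = 83 is bismuth, so the species is ²⁰⁷₈₃Bi.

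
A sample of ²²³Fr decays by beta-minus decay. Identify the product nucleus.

Beta-minus decay: mass number changes by +0, atomic number by +1.
A: 223 = 223; Z: 87 + 1 = 88.
Z = 88 is radium, so the daughter is ²²³Ra.

Ra-223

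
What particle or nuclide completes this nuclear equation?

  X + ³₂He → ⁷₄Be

Conserve mass number: A + 3 = 7, so A = 4.
Conserve atomic number: Z + 2 = 4, so Z = 2.
A = 4 and Z = 2 is ⁴₂He — an alpha particle.

alpha particle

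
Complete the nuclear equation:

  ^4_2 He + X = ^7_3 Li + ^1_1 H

alpha particle

Conserve mass number: 4 + A = 7 + 1, so A = 4.
Conserve atomic number: 2 + Z = 3 + 1, so Z = 2.
A = 4 and Z = 2 is ^4_2 He — an alpha particle.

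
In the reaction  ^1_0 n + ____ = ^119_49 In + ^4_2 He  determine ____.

Sb-122

Conserve mass number: 1 + A = 119 + 4, so A = 122.
Conserve atomic number: 0 + Z = 49 + 2, so Z = 51.
Z = 51 is antimony, so the species is ^122_51 Sb.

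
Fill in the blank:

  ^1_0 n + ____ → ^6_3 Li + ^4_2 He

Conserve mass number: 1 + A = 6 + 4, so A = 9.
Conserve atomic number: 0 + Z = 3 + 2, so Z = 5.
Z = 5 is boron, so the species is ^9_5 B.

B-9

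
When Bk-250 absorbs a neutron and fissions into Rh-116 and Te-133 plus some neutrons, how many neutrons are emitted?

Conserve mass number: 251 = 116 + 133 + k, so k = 251 − 249 = 2.
Check atomic number: 97 = 45 + 52 + 0 = 97. ✓

2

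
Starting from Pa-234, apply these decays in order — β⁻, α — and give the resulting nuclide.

Start: (A, Z) = (234, 91).
After β⁻: (234, 92).
After α: (230, 90).
Z = 90 is thorium.

Th-230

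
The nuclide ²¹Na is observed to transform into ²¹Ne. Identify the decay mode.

beta-plus decay or electron capture

ΔA = 21 − 21 = 0; ΔZ = 10 − 11 = -1.
A is unchanged and Z drops by 1 — a proton has become a neutron (β⁺ emission or electron capture).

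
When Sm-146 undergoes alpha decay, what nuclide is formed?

Alpha decay: mass number changes by -4, atomic number by -2.
A: 146 − 4 = 142; Z: 62 − 2 = 60.
Z = 60 is neodymium, so the daughter is Nd-142.

Nd-142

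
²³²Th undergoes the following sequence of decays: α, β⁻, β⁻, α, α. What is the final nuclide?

Start: (A, Z) = (232, 90).
After α: (228, 88).
After β⁻: (228, 89).
After β⁻: (228, 90).
After α: (224, 88).
After α: (220, 86).
Z = 86 is radon.

Rn-220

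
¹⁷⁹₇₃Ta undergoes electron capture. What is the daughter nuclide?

Hf-179

Electron capture: mass number changes by +0, atomic number by -1.
A: 179 = 179; Z: 73 − 1 = 72.
Z = 72 is hafnium, so the daughter is ¹⁷⁹₇₂Hf.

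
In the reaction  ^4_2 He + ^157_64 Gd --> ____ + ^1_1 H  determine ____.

Tb-160

Conserve mass number: 4 + 157 = A + 1, so A = 160.
Conserve atomic number: 2 + 64 = Z + 1, so Z = 65.
Z = 65 is terbium, so the species is ^160_65 Tb.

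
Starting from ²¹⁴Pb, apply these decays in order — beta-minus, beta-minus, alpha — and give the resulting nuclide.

Start: (A, Z) = (214, 82).
After β⁻: (214, 83).
After β⁻: (214, 84).
After α: (210, 82).
Z = 82 is lead.

Pb-210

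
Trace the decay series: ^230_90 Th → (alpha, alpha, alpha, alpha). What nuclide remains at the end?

Pb-214

Start: (A, Z) = (230, 90).
After α: (226, 88).
After α: (222, 86).
After α: (218, 84).
After α: (214, 82).
Z = 82 is lead.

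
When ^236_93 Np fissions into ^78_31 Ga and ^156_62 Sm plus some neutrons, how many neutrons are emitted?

Conserve mass number: 236 = 78 + 156 + k, so k = 236 − 234 = 2.
Check atomic number: 93 = 31 + 62 + 0 = 93. ✓

2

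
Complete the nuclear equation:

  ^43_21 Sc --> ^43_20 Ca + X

positron

Conserve mass number: 43 = 43 + A, so A = 0.
Conserve atomic number: 21 = 20 + Z, so Z = 1.
A = 0 and Z = 1 is ^0_1 e — a positron.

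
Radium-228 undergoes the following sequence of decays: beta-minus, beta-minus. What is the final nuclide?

Th-228

Start: (A, Z) = (228, 88).
After β⁻: (228, 89).
After β⁻: (228, 90).
Z = 90 is thorium.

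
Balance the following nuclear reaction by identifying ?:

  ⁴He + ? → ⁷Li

triton

Conserve mass number: 4 + A = 7, so A = 3.
Conserve atomic number: 2 + Z = 3, so Z = 1.
A = 3 and Z = 1 is ³H — a triton.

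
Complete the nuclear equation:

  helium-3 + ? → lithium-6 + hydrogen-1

Conserve mass number: 3 + A = 6 + 1, so A = 4.
Conserve atomic number: 2 + Z = 3 + 1, so Z = 2.
A = 4 and Z = 2 is helium-4 — an alpha particle.

alpha particle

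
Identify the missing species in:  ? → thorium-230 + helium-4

Conserve mass number: A = 230 + 4, so A = 234.
Conserve atomic number: Z = 90 + 2, so Z = 92.
Z = 92 is uranium, so the species is uranium-234.

U-234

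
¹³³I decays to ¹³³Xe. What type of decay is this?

beta-minus decay

ΔA = 133 − 133 = 0; ΔZ = 54 − 53 = +1.
A is unchanged and Z rises by 1 — a neutron has become a proton (β⁻ decay).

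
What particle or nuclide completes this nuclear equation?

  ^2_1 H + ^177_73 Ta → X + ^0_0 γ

Conserve mass number: 2 + 177 = A + 0, so A = 179.
Conserve atomic number: 1 + 73 = Z + 0, so Z = 74.
Z = 74 is tungsten, so the species is ^179_74 W.

W-179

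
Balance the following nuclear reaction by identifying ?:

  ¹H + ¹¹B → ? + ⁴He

Be-8

Conserve mass number: 1 + 11 = A + 4, so A = 8.
Conserve atomic number: 1 + 5 = Z + 2, so Z = 4.
Z = 4 is beryllium, so the species is ⁸Be.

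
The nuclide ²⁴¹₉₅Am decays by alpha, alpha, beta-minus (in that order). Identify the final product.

U-233

Start: (A, Z) = (241, 95).
After α: (237, 93).
After α: (233, 91).
After β⁻: (233, 92).
Z = 92 is uranium.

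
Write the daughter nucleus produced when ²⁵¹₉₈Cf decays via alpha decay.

Alpha decay: mass number changes by -4, atomic number by -2.
A: 251 − 4 = 247; Z: 98 − 2 = 96.
Z = 96 is curium, so the daughter is ²⁴⁷₉₆Cm.

Cm-247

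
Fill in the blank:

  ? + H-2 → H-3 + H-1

deuteron

Conserve mass number: A + 2 = 3 + 1, so A = 2.
Conserve atomic number: Z + 1 = 1 + 1, so Z = 1.
A = 2 and Z = 1 is H-2 — a deuteron.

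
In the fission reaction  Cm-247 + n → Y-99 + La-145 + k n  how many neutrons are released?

4

Conserve mass number: 248 = 99 + 145 + k, so k = 248 − 244 = 4.
Check atomic number: 96 = 39 + 57 + 0 = 96. ✓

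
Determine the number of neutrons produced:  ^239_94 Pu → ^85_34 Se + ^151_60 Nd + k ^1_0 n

3

Conserve mass number: 239 = 85 + 151 + k, so k = 239 − 236 = 3.
Check atomic number: 94 = 34 + 60 + 0 = 94. ✓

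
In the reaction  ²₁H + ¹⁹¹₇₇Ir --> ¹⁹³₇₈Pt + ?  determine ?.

gamma ray

Conserve mass number: 2 + 191 = 193 + A, so A = 0.
Conserve atomic number: 1 + 77 = 78 + Z, so Z = 0.
A = 0 and Z = 0 is ⁰₀γ — a gamma ray.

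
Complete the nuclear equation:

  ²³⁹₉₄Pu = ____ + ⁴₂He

Conserve mass number: 239 = A + 4, so A = 235.
Conserve atomic number: 94 = Z + 2, so Z = 92.
Z = 92 is uranium, so the species is ²³⁵₉₂U.

U-235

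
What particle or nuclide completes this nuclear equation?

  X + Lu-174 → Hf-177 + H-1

Conserve mass number: A + 174 = 177 + 1, so A = 4.
Conserve atomic number: Z + 71 = 72 + 1, so Z = 2.
A = 4 and Z = 2 is He-4 — an alpha particle.

alpha particle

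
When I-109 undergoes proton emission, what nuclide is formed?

Te-108

Proton emission: mass number changes by -1, atomic number by -1.
A: 109 − 1 = 108; Z: 53 − 1 = 52.
Z = 52 is tellurium, so the daughter is Te-108.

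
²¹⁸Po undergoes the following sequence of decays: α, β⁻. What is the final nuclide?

Start: (A, Z) = (218, 84).
After α: (214, 82).
After β⁻: (214, 83).
Z = 83 is bismuth.

Bi-214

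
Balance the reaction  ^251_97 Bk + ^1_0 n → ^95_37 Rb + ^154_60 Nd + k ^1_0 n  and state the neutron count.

3

Conserve mass number: 252 = 95 + 154 + k, so k = 252 − 249 = 3.
Check atomic number: 97 = 37 + 60 + 0 = 97. ✓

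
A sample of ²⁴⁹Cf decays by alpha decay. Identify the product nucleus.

Alpha decay: mass number changes by -4, atomic number by -2.
A: 249 − 4 = 245; Z: 98 − 2 = 96.
Z = 96 is curium, so the daughter is ²⁴⁵Cm.

Cm-245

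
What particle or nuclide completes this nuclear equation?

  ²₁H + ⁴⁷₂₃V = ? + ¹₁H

V-48

Conserve mass number: 2 + 47 = A + 1, so A = 48.
Conserve atomic number: 1 + 23 = Z + 1, so Z = 23.
Z = 23 is vanadium, so the species is ⁴⁸₂₃V.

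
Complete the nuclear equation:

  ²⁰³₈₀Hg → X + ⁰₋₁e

Conserve mass number: 203 = A + 0, so A = 203.
Conserve atomic number: 80 = Z − 1, so Z = 81.
Z = 81 is thallium, so the species is ²⁰³₈₁Tl.

Tl-203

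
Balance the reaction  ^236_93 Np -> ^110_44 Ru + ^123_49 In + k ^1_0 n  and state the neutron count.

Conserve mass number: 236 = 110 + 123 + k, so k = 236 − 233 = 3.
Check atomic number: 93 = 44 + 49 + 0 = 93. ✓

3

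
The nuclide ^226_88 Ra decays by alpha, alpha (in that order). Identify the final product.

Po-218

Start: (A, Z) = (226, 88).
After α: (222, 86).
After α: (218, 84).
Z = 84 is polonium.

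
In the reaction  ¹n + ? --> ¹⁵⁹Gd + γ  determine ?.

Gd-158

Conserve mass number: 1 + A = 159 + 0, so A = 158.
Conserve atomic number: 0 + Z = 64 + 0, so Z = 64.
Z = 64 is gadolinium, so the species is ¹⁵⁸Gd.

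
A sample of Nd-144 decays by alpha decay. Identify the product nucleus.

Ce-140

Alpha decay: mass number changes by -4, atomic number by -2.
A: 144 − 4 = 140; Z: 60 − 2 = 58.
Z = 58 is cerium, so the daughter is Ce-140.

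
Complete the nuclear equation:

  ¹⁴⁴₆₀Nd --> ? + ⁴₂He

Ce-140

Conserve mass number: 144 = A + 4, so A = 140.
Conserve atomic number: 60 = Z + 2, so Z = 58.
Z = 58 is cerium, so the species is ¹⁴⁰₅₈Ce.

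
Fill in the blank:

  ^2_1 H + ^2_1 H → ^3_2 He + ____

Conserve mass number: 2 + 2 = 3 + A, so A = 1.
Conserve atomic number: 1 + 1 = 2 + Z, so Z = 0.
A = 1 and Z = 0 is ^1_0 n — a neutron.

neutron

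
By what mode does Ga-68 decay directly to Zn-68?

ΔA = 68 − 68 = 0; ΔZ = 30 − 31 = -1.
A is unchanged and Z drops by 1 — a proton has become a neutron (β⁺ emission or electron capture).

beta-plus decay or electron capture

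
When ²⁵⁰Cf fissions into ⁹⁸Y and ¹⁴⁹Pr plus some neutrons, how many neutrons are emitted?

Conserve mass number: 250 = 98 + 149 + k, so k = 250 − 247 = 3.
Check atomic number: 98 = 39 + 59 + 0 = 98. ✓

3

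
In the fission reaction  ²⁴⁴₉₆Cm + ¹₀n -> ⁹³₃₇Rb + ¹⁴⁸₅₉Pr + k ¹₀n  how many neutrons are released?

4

Conserve mass number: 245 = 93 + 148 + k, so k = 245 − 241 = 4.
Check atomic number: 96 = 37 + 59 + 0 = 96. ✓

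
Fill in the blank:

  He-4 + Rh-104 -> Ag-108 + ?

gamma ray

Conserve mass number: 4 + 104 = 108 + A, so A = 0.
Conserve atomic number: 2 + 45 = 47 + Z, so Z = 0.
A = 0 and Z = 0 is γ — a gamma ray.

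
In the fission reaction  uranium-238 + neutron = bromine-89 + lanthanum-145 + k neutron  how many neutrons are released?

Conserve mass number: 239 = 89 + 145 + k, so k = 239 − 234 = 5.
Check atomic number: 92 = 35 + 57 + 0 = 92. ✓

5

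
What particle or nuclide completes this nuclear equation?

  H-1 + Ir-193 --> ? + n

Pt-193

Conserve mass number: 1 + 193 = A + 1, so A = 193.
Conserve atomic number: 1 + 77 = Z + 0, so Z = 78.
Z = 78 is platinum, so the species is Pt-193.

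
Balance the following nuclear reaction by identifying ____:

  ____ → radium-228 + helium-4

Conserve mass number: A = 228 + 4, so A = 232.
Conserve atomic number: Z = 88 + 2, so Z = 90.
Z = 90 is thorium, so the species is thorium-232.

Th-232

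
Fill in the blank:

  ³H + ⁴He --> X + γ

Li-7

Conserve mass number: 3 + 4 = A + 0, so A = 7.
Conserve atomic number: 1 + 2 = Z + 0, so Z = 3.
Z = 3 is lithium, so the species is ⁷Li.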